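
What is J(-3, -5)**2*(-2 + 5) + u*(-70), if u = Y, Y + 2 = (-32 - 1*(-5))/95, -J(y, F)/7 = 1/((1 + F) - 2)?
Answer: 37387/228 ≈ 163.98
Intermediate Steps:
J(y, F) = -7/(-1 + F) (J(y, F) = -7/((1 + F) - 2) = -7/(-1 + F))
Y = -217/95 (Y = -2 + (-32 - 1*(-5))/95 = -2 + (-32 + 5)*(1/95) = -2 - 27*1/95 = -2 - 27/95 = -217/95 ≈ -2.2842)
u = -217/95 ≈ -2.2842
J(-3, -5)**2*(-2 + 5) + u*(-70) = (-7/(-1 - 5))**2*(-2 + 5) - 217/95*(-70) = (-7/(-6))**2*3 + 3038/19 = (-7*(-1/6))**2*3 + 3038/19 = (7/6)**2*3 + 3038/19 = (49/36)*3 + 3038/19 = 49/12 + 3038/19 = 37387/228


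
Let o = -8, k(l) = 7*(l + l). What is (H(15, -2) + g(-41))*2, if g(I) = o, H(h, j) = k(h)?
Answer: 404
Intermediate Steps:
k(l) = 14*l (k(l) = 7*(2*l) = 14*l)
H(h, j) = 14*h
g(I) = -8
(H(15, -2) + g(-41))*2 = (14*15 - 8)*2 = (210 - 8)*2 = 202*2 = 404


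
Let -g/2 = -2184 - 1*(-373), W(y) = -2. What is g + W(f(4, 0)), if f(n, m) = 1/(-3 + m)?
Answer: 3620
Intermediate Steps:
g = 3622 (g = -2*(-2184 - 1*(-373)) = -2*(-2184 + 373) = -2*(-1811) = 3622)
g + W(f(4, 0)) = 3622 - 2 = 3620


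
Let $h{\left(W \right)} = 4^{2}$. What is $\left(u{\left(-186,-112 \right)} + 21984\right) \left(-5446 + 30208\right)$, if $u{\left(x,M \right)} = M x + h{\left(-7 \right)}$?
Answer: $1060605984$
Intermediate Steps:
$h{\left(W \right)} = 16$
$u{\left(x,M \right)} = 16 + M x$ ($u{\left(x,M \right)} = M x + 16 = 16 + M x$)
$\left(u{\left(-186,-112 \right)} + 21984\right) \left(-5446 + 30208\right) = \left(\left(16 - -20832\right) + 21984\right) \left(-5446 + 30208\right) = \left(\left(16 + 20832\right) + 21984\right) 24762 = \left(20848 + 21984\right) 24762 = 42832 \cdot 24762 = 1060605984$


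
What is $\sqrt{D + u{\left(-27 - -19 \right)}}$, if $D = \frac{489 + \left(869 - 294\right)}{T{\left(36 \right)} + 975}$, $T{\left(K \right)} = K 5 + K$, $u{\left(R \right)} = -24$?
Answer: $\frac{8 i \sqrt{512130}}{1191} \approx 4.8069 i$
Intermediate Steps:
$T{\left(K \right)} = 6 K$ ($T{\left(K \right)} = 5 K + K = 6 K$)
$D = \frac{1064}{1191}$ ($D = \frac{489 + \left(869 - 294\right)}{6 \cdot 36 + 975} = \frac{489 + \left(869 - 294\right)}{216 + 975} = \frac{489 + 575}{1191} = 1064 \cdot \frac{1}{1191} = \frac{1064}{1191} \approx 0.89337$)
$\sqrt{D + u{\left(-27 - -19 \right)}} = \sqrt{\frac{1064}{1191} - 24} = \sqrt{- \frac{27520}{1191}} = \frac{8 i \sqrt{512130}}{1191}$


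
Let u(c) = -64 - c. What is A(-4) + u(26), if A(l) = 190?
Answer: 100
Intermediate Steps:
A(-4) + u(26) = 190 + (-64 - 1*26) = 190 + (-64 - 26) = 190 - 90 = 100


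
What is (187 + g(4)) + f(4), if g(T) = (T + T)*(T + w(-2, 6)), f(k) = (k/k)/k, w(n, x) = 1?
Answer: 909/4 ≈ 227.25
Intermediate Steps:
f(k) = 1/k
g(T) = 2*T*(1 + T) (g(T) = (T + T)*(T + 1) = (2*T)*(1 + T) = 2*T*(1 + T))
(187 + g(4)) + f(4) = (187 + 2*4*(1 + 4)) + 1/4 = (187 + 2*4*5) + 1/4 = (187 + 40) + 1/4 = 227 + 1/4 = 909/4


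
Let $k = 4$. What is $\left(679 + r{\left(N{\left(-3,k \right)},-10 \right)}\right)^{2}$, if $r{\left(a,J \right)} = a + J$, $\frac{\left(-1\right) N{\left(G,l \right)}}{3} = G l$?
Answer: $497025$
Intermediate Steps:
$N{\left(G,l \right)} = - 3 G l$
$r{\left(a,J \right)} = J + a$
$\left(679 + r{\left(N{\left(-3,k \right)},-10 \right)}\right)^{2} = \left(679 - \left(10 - 36\right)\right)^{2} = \left(679 + \left(-10 + 36\right)\right)^{2} = \left(679 + 26\right)^{2} = 705^{2} = 497025$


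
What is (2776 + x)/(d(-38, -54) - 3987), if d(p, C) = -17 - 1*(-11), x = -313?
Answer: -821/1331 ≈ -0.61683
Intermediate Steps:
d(p, C) = -6 (d(p, C) = -17 + 11 = -6)
(2776 + x)/(d(-38, -54) - 3987) = (2776 - 313)/(-6 - 3987) = 2463/(-3993) = 2463*(-1/3993) = -821/1331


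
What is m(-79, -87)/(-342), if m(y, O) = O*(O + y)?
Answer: -2407/57 ≈ -42.228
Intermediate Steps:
m(-79, -87)/(-342) = -87*(-87 - 79)/(-342) = -87*(-166)*(-1/342) = 14442*(-1/342) = -2407/57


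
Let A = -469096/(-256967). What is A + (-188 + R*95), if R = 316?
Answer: 7666308640/256967 ≈ 29834.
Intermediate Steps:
A = 469096/256967 (A = -469096*(-1/256967) = 469096/256967 ≈ 1.8255)
A + (-188 + R*95) = 469096/256967 + (-188 + 316*95) = 469096/256967 + (-188 + 30020) = 469096/256967 + 29832 = 7666308640/256967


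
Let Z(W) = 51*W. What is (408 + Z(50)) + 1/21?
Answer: 62119/21 ≈ 2958.0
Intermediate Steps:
(408 + Z(50)) + 1/21 = (408 + 51*50) + 1/21 = (408 + 2550) + 1/21 = 2958 + 1/21 = 62119/21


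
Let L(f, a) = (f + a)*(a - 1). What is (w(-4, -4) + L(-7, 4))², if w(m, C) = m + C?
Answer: 289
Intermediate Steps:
L(f, a) = (-1 + a)*(a + f) (L(f, a) = (a + f)*(-1 + a) = (-1 + a)*(a + f))
w(m, C) = C + m
(w(-4, -4) + L(-7, 4))² = ((-4 - 4) + (4² - 1*4 - 1*(-7) + 4*(-7)))² = (-8 + (16 - 4 + 7 - 28))² = (-8 - 9)² = (-17)² = 289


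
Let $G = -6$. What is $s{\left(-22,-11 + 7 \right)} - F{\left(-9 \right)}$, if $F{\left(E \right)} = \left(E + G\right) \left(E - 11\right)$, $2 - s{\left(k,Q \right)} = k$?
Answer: $-276$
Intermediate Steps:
$s{\left(k,Q \right)} = 2 - k$
$F{\left(E \right)} = \left(-11 + E\right) \left(-6 + E\right)$ ($F{\left(E \right)} = \left(E - 6\right) \left(E - 11\right) = \left(-6 + E\right) \left(-11 + E\right) = \left(-11 + E\right) \left(-6 + E\right)$)
$s{\left(-22,-11 + 7 \right)} - F{\left(-9 \right)} = \left(2 - -22\right) - \left(66 + \left(-9\right)^{2} - -153\right) = \left(2 + 22\right) - \left(66 + 81 + 153\right) = 24 - 300 = -276$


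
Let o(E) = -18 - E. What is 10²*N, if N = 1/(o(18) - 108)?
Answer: -25/36 ≈ -0.69444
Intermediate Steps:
N = -1/144 (N = 1/((-18 - 1*18) - 108) = 1/((-18 - 18) - 108) = 1/(-36 - 108) = 1/(-144) = -1/144 ≈ -0.0069444)
10²*N = 10²*(-1/144) = 100*(-1/144) = -25/36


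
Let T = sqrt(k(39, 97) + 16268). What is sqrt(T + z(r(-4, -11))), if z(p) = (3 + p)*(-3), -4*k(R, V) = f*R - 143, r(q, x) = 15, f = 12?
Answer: sqrt(-216 + 2*sqrt(64747))/2 ≈ 8.5573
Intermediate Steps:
k(R, V) = 143/4 - 3*R (k(R, V) = -(12*R - 143)/4 = -(-143 + 12*R)/4 = 143/4 - 3*R)
z(p) = -9 - 3*p
T = sqrt(64747)/2 (T = sqrt((143/4 - 3*39) + 16268) = sqrt((143/4 - 117) + 16268) = sqrt(-325/4 + 16268) = sqrt(64747/4) = sqrt(64747)/2 ≈ 127.23)
sqrt(T + z(r(-4, -11))) = sqrt(sqrt(64747)/2 + (-9 - 3*15)) = sqrt(sqrt(64747)/2 + (-9 - 45)) = sqrt(sqrt(64747)/2 - 54) = sqrt(-54 + sqrt(64747)/2)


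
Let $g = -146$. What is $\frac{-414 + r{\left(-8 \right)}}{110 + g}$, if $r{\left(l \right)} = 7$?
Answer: $\frac{407}{36} \approx 11.306$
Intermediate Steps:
$\frac{-414 + r{\left(-8 \right)}}{110 + g} = \frac{-414 + 7}{110 - 146} = - \frac{407}{-36} = \left(-407\right) \left(- \frac{1}{36}\right) = \frac{407}{36}$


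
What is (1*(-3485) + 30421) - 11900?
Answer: 15036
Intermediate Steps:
(1*(-3485) + 30421) - 11900 = (-3485 + 30421) - 11900 = 26936 - 11900 = 15036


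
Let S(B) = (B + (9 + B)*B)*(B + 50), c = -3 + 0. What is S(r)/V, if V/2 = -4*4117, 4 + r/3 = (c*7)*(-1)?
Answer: -314211/32936 ≈ -9.5400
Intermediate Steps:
c = -3
r = 51 (r = -12 + 3*(-3*7*(-1)) = -12 + 3*(-21*(-1)) = -12 + 3*21 = -12 + 63 = 51)
V = -32936 (V = 2*(-4*4117) = 2*(-16468) = -32936)
S(B) = (50 + B)*(B + B*(9 + B)) (S(B) = (B + B*(9 + B))*(50 + B) = (50 + B)*(B + B*(9 + B)))
S(r)/V = (51*(500 + 51² + 60*51))/(-32936) = (51*(500 + 2601 + 3060))*(-1/32936) = (51*6161)*(-1/32936) = 314211*(-1/32936) = -314211/32936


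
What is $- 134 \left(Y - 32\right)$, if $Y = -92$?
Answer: $16616$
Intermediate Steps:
$- 134 \left(Y - 32\right) = - 134 \left(-92 - 32\right) = \left(-134\right) \left(-124\right) = 16616$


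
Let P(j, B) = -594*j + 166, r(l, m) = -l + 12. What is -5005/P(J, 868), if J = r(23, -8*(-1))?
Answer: -1001/1340 ≈ -0.74701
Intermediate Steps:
r(l, m) = 12 - l
J = -11 (J = 12 - 1*23 = 12 - 23 = -11)
P(j, B) = 166 - 594*j
-5005/P(J, 868) = -5005/(166 - 594*(-11)) = -5005/(166 + 6534) = -5005/6700 = -5005*1/6700 = -1001/1340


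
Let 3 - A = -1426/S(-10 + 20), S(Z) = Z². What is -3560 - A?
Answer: -178863/50 ≈ -3577.3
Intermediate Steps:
A = 863/50 (A = 3 - (-1426)/((-10 + 20)²) = 3 - (-1426)/(10²) = 3 - (-1426)/100 = 3 - 1*(-713/50) = 3 + 713/50 = 863/50 ≈ 17.260)
-3560 - A = -3560 - 1*863/50 = -3560 - 863/50 = -178863/50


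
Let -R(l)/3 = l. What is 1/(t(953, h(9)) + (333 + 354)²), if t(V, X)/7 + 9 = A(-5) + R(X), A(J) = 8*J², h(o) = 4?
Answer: 1/473222 ≈ 2.1132e-6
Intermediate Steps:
R(l) = -3*l
t(V, X) = 1337 - 21*X (t(V, X) = -63 + 7*(8*(-5)² - 3*X) = -63 + 7*(8*25 - 3*X) = -63 + 7*(200 - 3*X) = -63 + (1400 - 21*X) = 1337 - 21*X)
1/(t(953, h(9)) + (333 + 354)²) = 1/((1337 - 21*4) + (333 + 354)²) = 1/((1337 - 84) + 687²) = 1/(1253 + 471969) = 1/473222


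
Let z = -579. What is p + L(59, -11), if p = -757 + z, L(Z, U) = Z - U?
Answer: -1266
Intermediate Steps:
p = -1336 (p = -757 - 579 = -1336)
p + L(59, -11) = -1336 + (59 - 1*(-11)) = -1336 + (59 + 11) = -1336 + 70 = -1266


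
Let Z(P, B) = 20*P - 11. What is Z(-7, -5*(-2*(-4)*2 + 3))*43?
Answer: -6493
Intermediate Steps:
Z(P, B) = -11 + 20*P
Z(-7, -5*(-2*(-4)*2 + 3))*43 = (-11 + 20*(-7))*43 = (-11 - 140)*43 = -151*43 = -6493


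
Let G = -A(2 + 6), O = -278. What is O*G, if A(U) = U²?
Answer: 17792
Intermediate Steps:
G = -64 (G = -(2 + 6)² = -1*8² = -1*64 = -64)
O*G = -278*(-64) = 17792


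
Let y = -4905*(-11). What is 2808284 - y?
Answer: 2754329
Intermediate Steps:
y = 53955
2808284 - y = 2808284 - 1*53955 = 2808284 - 53955 = 2754329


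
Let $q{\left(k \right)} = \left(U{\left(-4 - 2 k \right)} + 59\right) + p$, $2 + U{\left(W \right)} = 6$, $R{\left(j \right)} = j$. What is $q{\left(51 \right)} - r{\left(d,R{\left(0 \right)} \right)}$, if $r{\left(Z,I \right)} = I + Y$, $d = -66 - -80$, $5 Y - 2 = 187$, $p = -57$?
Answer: $- \frac{159}{5} \approx -31.8$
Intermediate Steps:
$Y = \frac{189}{5}$ ($Y = \frac{2}{5} + \frac{1}{5} \cdot 187 = \frac{2}{5} + \frac{187}{5} = \frac{189}{5} \approx 37.8$)
$U{\left(W \right)} = 4$ ($U{\left(W \right)} = -2 + 6 = 4$)
$d = 14$ ($d = -66 + 80 = 14$)
$r{\left(Z,I \right)} = \frac{189}{5} + I$ ($r{\left(Z,I \right)} = I + \frac{189}{5} = \frac{189}{5} + I$)
$q{\left(k \right)} = 6$ ($q{\left(k \right)} = \left(4 + 59\right) - 57 = 63 - 57 = 6$)
$q{\left(51 \right)} - r{\left(d,R{\left(0 \right)} \right)} = 6 - \left(\frac{189}{5} + 0\right) = 6 - \frac{189}{5} = - \frac{159}{5}$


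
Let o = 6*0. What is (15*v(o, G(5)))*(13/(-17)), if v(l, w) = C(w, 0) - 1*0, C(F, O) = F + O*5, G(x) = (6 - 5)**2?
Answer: -195/17 ≈ -11.471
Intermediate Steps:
G(x) = 1 (G(x) = 1**2 = 1)
C(F, O) = F + 5*O
o = 0
v(l, w) = w (v(l, w) = (w + 5*0) - 1*0 = (w + 0) + 0 = w + 0 = w)
(15*v(o, G(5)))*(13/(-17)) = (15*1)*(13/(-17)) = 15*(13*(-1/17)) = 15*(-13/17) = -195/17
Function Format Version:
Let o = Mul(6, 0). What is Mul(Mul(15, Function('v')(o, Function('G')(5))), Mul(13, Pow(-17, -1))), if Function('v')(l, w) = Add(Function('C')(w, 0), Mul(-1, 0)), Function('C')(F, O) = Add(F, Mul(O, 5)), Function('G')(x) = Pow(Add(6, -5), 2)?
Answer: Rational(-195, 17) ≈ -11.471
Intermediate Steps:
Function('G')(x) = 1 (Function('G')(x) = Pow(1, 2) = 1)
Function('C')(F, O) = Add(F, Mul(5, O))
o = 0
Function('v')(l, w) = w (Function('v')(l, w) = Add(Add(w, Mul(5, 0)), Mul(-1, 0)) = Add(Add(w, 0), 0) = Add(w, 0) = w)
Mul(Mul(15, Function('v')(o, Function('G')(5))), Mul(13, Pow(-17, -1))) = Mul(Mul(15, 1), Mul(13, Pow(-17, -1))) = Mul(15, Mul(13, Rational(-1, 17))) = Mul(15, Rational(-13, 17)) = Rational(-195, 17)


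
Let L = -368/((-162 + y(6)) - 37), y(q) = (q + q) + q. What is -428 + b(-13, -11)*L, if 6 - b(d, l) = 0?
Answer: -75260/181 ≈ -415.80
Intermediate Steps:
y(q) = 3*q (y(q) = 2*q + q = 3*q)
b(d, l) = 6 (b(d, l) = 6 - 1*0 = 6 + 0 = 6)
L = 368/181 (L = -368/((-162 + 3*6) - 37) = -368/((-162 + 18) - 37) = -368/(-144 - 37) = -368/(-181) = -368*(-1/181) = 368/181 ≈ 2.0331)
-428 + b(-13, -11)*L = -428 + 6*(368/181) = -428 + 2208/181 = -75260/181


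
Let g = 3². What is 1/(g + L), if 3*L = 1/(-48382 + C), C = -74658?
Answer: 369120/3322079 ≈ 0.11111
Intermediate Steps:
g = 9
L = -1/369120 (L = 1/(3*(-48382 - 74658)) = (⅓)/(-123040) = (⅓)*(-1/123040) = -1/369120 ≈ -2.7091e-6)
1/(g + L) = 1/(9 - 1/369120) = 1/(3322079/369120) = 369120/3322079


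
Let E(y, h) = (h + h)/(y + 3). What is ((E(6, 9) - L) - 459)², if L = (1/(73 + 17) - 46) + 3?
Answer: 1388382121/8100 ≈ 1.7141e+5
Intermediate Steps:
E(y, h) = 2*h/(3 + y) (E(y, h) = (2*h)/(3 + y) = 2*h/(3 + y))
L = -3869/90 (L = (1/90 - 46) + 3 = -4139/90 + 3 = -3869/90 ≈ -42.989)
((E(6, 9) - L) - 459)² = ((2*9/(3 + 6) - 1*(-3869/90)) - 459)² = ((2*9/9 + 3869/90) - 459)² = ((2*9*(⅑) + 3869/90) - 459)² = ((2 + 3869/90) - 459)² = (4049/90 - 459)² = (-37261/90)² = 1388382121/8100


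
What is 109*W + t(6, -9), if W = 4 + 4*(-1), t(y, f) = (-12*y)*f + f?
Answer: 639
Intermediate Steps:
t(y, f) = f - 12*f*y (t(y, f) = -12*f*y + f = f - 12*f*y)
W = 0 (W = 4 - 4 = 0)
109*W + t(6, -9) = 109*0 - 9*(1 - 12*6) = 0 - 9*(1 - 72) = 0 - 9*(-71) = 0 + 639 = 639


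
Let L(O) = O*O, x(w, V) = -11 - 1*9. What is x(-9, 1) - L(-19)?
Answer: -381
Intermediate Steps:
x(w, V) = -20 (x(w, V) = -11 - 9 = -20)
L(O) = O²
x(-9, 1) - L(-19) = -20 - 1*(-19)² = -20 - 1*361 = -20 - 361 = -381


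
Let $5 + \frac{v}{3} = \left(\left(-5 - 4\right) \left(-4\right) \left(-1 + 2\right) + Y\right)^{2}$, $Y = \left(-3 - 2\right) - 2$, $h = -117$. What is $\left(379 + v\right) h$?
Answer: $-337779$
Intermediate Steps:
$Y = -7$ ($Y = -5 - 2 = -7$)
$v = 2508$ ($v = -15 + 3 \left(\left(-5 - 4\right) \left(-4\right) \left(-1 + 2\right) - 7\right)^{2} = -15 + 3 \left(\left(-9\right) \left(-4\right) 1 - 7\right)^{2} = -15 + 3 \left(36 \cdot 1 - 7\right)^{2} = -15 + 3 \left(36 - 7\right)^{2} = -15 + 3 \cdot 29^{2} = -15 + 3 \cdot 841 = -15 + 2523 = 2508$)
$\left(379 + v\right) h = \left(379 + 2508\right) \left(-117\right) = 2887 \left(-117\right) = -337779$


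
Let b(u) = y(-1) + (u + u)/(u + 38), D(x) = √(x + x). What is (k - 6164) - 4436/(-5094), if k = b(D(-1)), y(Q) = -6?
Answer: 2*(-7853839*√2 + 298542668*I)/(2547*(√2 - 38*I)) ≈ -6169.1 + 0.074329*I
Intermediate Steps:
D(x) = √2*√x (D(x) = √(2*x) = √2*√x)
b(u) = -6 + 2*u/(38 + u) (b(u) = -6 + (u + u)/(u + 38) = -6 + (2*u)/(38 + u) = -6 + 2*u/(38 + u))
k = 4*(-57 - I*√2)/(38 + I*√2) (k = 4*(-57 - √2*√(-1))/(38 + √2*√(-1)) = 4*(-57 - √2*I)/(38 + √2*I) = 4*(-57 - I*√2)/(38 + I*√2) ≈ -5.9972 + 0.074329*I)
(k - 6164) - 4436/(-5094) = (4*(-√2 + 57*I)/(√2 - 38*I) - 6164) - 4436/(-5094) = (-6164 + 4*(-√2 + 57*I)/(√2 - 38*I)) - 4436*(-1/5094) = (-6164 + 4*(-√2 + 57*I)/(√2 - 38*I)) + 2218/2547 = -15697490/2547 + 4*(-√2 + 57*I)/(√2 - 38*I)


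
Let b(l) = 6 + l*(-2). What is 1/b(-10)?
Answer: 1/26 ≈ 0.038462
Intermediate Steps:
b(l) = 6 - 2*l
1/b(-10) = 1/(6 - 2*(-10)) = 1/(6 + 20) = 1/26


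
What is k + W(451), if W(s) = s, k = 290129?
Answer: 290580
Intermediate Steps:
k + W(451) = 290129 + 451 = 290580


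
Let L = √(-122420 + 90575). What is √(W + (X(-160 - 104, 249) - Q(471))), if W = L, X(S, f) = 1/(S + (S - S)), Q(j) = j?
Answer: √(-8206770 + 17424*I*√31845)/132 ≈ 4.0418 + 22.076*I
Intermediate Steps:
X(S, f) = 1/S (X(S, f) = 1/(S + 0) = 1/S)
L = I*√31845 (L = √(-31845) = I*√31845 ≈ 178.45*I)
W = I*√31845 ≈ 178.45*I
√(W + (X(-160 - 104, 249) - Q(471))) = √(I*√31845 + (1/(-160 - 104) - 1*471)) = √(I*√31845 + (1/(-264) - 471)) = √(I*√31845 + (-1/264 - 471)) = √(I*√31845 - 124345/264) = √(-124345/264 + I*√31845)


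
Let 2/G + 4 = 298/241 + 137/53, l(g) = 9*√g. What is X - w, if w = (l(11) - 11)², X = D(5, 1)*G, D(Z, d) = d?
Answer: -2333918/2281 + 198*√11 ≈ -366.51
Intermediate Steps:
G = -25546/2281 (G = 2/(-4 + (298/241 + 137/53)) = 2/(-4 + 48811/12773) = 2/(-2281/12773) = 2*(-12773/2281) = -25546/2281 ≈ -11.199)
X = -25546/2281 (X = 1*(-25546/2281) = -25546/2281 ≈ -11.199)
w = (-11 + 9*√11)² (w = (9*√11 - 11)² = (-11 + 9*√11)² ≈ 355.31)
X - w = -25546/2281 - (1012 - 198*√11) = -25546/2281 + (-1012 + 198*√11) = -2333918/2281 + 198*√11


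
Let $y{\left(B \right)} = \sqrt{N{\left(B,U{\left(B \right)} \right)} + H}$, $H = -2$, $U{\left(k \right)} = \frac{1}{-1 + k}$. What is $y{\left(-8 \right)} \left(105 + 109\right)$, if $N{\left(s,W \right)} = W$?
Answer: $\frac{214 i \sqrt{19}}{3} \approx 310.93 i$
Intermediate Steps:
$y{\left(B \right)} = \sqrt{-2 + \frac{1}{-1 + B}}$ ($y{\left(B \right)} = \sqrt{\frac{1}{-1 + B} - 2} = \sqrt{-2 + \frac{1}{-1 + B}}$)
$y{\left(-8 \right)} \left(105 + 109\right) = \sqrt{\frac{3 - -16}{-1 - 8}} \left(105 + 109\right) = \sqrt{\frac{3 + 16}{-9}} \cdot 214 = \sqrt{\left(- \frac{1}{9}\right) 19} \cdot 214 = \sqrt{- \frac{19}{9}} \cdot 214 = \frac{i \sqrt{19}}{3} \cdot 214 = \frac{214 i \sqrt{19}}{3}$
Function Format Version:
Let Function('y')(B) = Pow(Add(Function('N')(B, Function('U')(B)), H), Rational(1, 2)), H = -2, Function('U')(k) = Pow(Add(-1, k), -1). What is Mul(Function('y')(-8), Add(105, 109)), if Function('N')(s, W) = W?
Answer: Mul(Rational(214, 3), I, Pow(19, Rational(1, 2))) ≈ Mul(310.93, I)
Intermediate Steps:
Function('y')(B) = Pow(Add(-2, Pow(Add(-1, B), -1)), Rational(1, 2)) (Function('y')(B) = Pow(Add(Pow(Add(-1, B), -1), -2), Rational(1, 2)) = Pow(Add(-2, Pow(Add(-1, B), -1)), Rational(1, 2)))
Mul(Function('y')(-8), Add(105, 109)) = Mul(Pow(Mul(Pow(Add(-1, -8), -1), Add(3, Mul(-2, -8))), Rational(1, 2)), Add(105, 109)) = Mul(Pow(Mul(Pow(-9, -1), Add(3, 16)), Rational(1, 2)), 214) = Mul(Pow(Mul(Rational(-1, 9), 19), Rational(1, 2)), 214) = Mul(Pow(Rational(-19, 9), Rational(1, 2)), 214) = Mul(Mul(Rational(1, 3), I, Pow(19, Rational(1, 2))), 214) = Mul(Rational(214, 3), I, Pow(19, Rational(1, 2)))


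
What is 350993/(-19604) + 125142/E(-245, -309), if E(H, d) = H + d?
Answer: -1323866945/5430308 ≈ -243.79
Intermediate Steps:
350993/(-19604) + 125142/E(-245, -309) = 350993/(-19604) + 125142/(-245 - 309) = 350993*(-1/19604) + 125142/(-554) = -350993/19604 + 125142*(-1/554) = -350993/19604 - 62571/277 = -1323866945/5430308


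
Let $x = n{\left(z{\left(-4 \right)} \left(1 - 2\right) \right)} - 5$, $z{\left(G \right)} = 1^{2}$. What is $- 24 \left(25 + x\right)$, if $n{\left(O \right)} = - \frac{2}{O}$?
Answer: $-528$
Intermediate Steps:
$z{\left(G \right)} = 1$
$x = -3$ ($x = - \frac{2}{1 \left(1 - 2\right)} - 5 = - \frac{2}{1 \left(-1\right)} - 5 = - \frac{2}{-1} - 5 = \left(-2\right) \left(-1\right) - 5 = 2 - 5 = -3$)
$- 24 \left(25 + x\right) = - 24 \left(25 - 3\right) = \left(-24\right) 22 = -528$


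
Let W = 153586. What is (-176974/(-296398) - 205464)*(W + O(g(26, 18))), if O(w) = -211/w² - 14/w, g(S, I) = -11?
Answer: -565868368387717801/17932079 ≈ -3.1556e+10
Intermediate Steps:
O(w) = -211/w² - 14/w
(-176974/(-296398) - 205464)*(W + O(g(26, 18))) = (-176974/(-296398) - 205464)*(153586 + (-211 - 14*(-11))/(-11)²) = (-176974*(-1/296398) - 205464)*(153586 + (-211 + 154)/121) = (88487/148199 - 205464)*(153586 + (1/121)*(-57)) = -30449470849*(153586 - 57/121)/148199 = -30449470849/148199*18583849/121 = -565868368387717801/17932079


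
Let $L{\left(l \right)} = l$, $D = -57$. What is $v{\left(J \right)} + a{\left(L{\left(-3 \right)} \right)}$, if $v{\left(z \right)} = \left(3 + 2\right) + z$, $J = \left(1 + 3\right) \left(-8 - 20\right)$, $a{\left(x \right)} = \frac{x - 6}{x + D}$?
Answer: $- \frac{2137}{20} \approx -106.85$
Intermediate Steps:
$a{\left(x \right)} = \frac{-6 + x}{-57 + x}$ ($a{\left(x \right)} = \frac{x - 6}{x - 57} = \frac{-6 + x}{-57 + x}$)
$J = -112$ ($J = 4 \left(-28\right) = -112$)
$v{\left(z \right)} = 5 + z$
$v{\left(J \right)} + a{\left(L{\left(-3 \right)} \right)} = \left(5 - 112\right) + \frac{-6 - 3}{-57 - 3} = -107 + \frac{1}{-60} \left(-9\right) = -107 - - \frac{3}{20} = -107 + \frac{3}{20} = - \frac{2137}{20}$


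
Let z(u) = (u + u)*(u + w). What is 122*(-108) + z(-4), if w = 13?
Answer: -13248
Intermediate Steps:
z(u) = 2*u*(13 + u) (z(u) = (u + u)*(u + 13) = (2*u)*(13 + u) = 2*u*(13 + u))
122*(-108) + z(-4) = 122*(-108) + 2*(-4)*(13 - 4) = -13176 + 2*(-4)*9 = -13176 - 72 = -13248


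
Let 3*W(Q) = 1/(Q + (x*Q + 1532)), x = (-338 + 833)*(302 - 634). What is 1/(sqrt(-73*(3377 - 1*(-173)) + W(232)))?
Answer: -6*I*sqrt(94170216600999957693)/29640371434201 ≈ -0.0019644*I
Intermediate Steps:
x = -164340 (x = 495*(-332) = -164340)
W(Q) = 1/(3*(1532 - 164339*Q)) (W(Q) = 1/(3*(Q + (-164340*Q + 1532))) = 1/(3*(Q + (1532 - 164340*Q))) = 1/(3*(1532 - 164339*Q)))
1/(sqrt(-73*(3377 - 1*(-173)) + W(232))) = 1/(sqrt(-73*(3377 - 1*(-173)) + 1/(3*(1532 - 164339*232)))) = 1/(sqrt(-73*(3377 + 173) + 1/(3*(1532 - 38126648)))) = 1/(sqrt(-73*3550 + (1/3)/(-38125116))) = 1/(sqrt(-259150 + (1/3)*(-1/38125116))) = 1/(sqrt(-259150 - 1/114375348)) = 1/(sqrt(-29640371434201/114375348)) = 1/(I*sqrt(94170216600999957693)/19062558) = -6*I*sqrt(94170216600999957693)/29640371434201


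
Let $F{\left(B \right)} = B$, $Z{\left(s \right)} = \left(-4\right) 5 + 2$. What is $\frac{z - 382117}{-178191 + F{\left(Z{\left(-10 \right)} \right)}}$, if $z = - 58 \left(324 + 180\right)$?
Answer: $\frac{411349}{178209} \approx 2.3082$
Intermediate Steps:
$Z{\left(s \right)} = -18$ ($Z{\left(s \right)} = -20 + 2 = -18$)
$z = -29232$ ($z = \left(-58\right) 504 = -29232$)
$\frac{z - 382117}{-178191 + F{\left(Z{\left(-10 \right)} \right)}} = \frac{-29232 - 382117}{-178191 - 18} = - \frac{411349}{-178209} = \left(-411349\right) \left(- \frac{1}{178209}\right) = \frac{411349}{178209}$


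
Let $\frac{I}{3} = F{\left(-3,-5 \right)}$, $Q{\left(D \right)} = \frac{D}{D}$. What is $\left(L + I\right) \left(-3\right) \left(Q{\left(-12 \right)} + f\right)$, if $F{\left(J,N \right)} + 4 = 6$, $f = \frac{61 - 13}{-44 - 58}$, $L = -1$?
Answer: $- \frac{135}{17} \approx -7.9412$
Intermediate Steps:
$Q{\left(D \right)} = 1$
$f = - \frac{8}{17}$ ($f = \frac{48}{-102} = 48 \left(- \frac{1}{102}\right) = - \frac{8}{17} \approx -0.47059$)
$F{\left(J,N \right)} = 2$ ($F{\left(J,N \right)} = -4 + 6 = 2$)
$I = 6$ ($I = 3 \cdot 2 = 6$)
$\left(L + I\right) \left(-3\right) \left(Q{\left(-12 \right)} + f\right) = \left(-1 + 6\right) \left(-3\right) \left(1 - \frac{8}{17}\right) = 5 \left(-3\right) \frac{9}{17} = \left(-15\right) \frac{9}{17} = - \frac{135}{17}$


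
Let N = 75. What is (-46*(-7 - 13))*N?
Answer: 69000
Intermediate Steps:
(-46*(-7 - 13))*N = -46*(-7 - 13)*75 = -46*(-20)*75 = 920*75 = 69000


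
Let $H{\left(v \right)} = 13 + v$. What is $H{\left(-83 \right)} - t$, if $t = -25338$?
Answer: $25268$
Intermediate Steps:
$H{\left(-83 \right)} - t = \left(13 - 83\right) - -25338 = -70 + 25338 = 25268$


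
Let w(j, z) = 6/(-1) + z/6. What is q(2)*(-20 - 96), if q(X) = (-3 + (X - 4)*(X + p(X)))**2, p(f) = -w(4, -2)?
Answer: -403796/9 ≈ -44866.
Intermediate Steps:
w(j, z) = -6 + z/6 (w(j, z) = 6*(-1) + z*(1/6) = -6 + z/6)
p(f) = 19/3 (p(f) = -(-6 + (1/6)*(-2)) = -(-6 - 1/3) = -1*(-19/3) = 19/3)
q(X) = (-3 + (-4 + X)*(19/3 + X))**2 (q(X) = (-3 + (X - 4)*(X + 19/3))**2 = (-3 + (-4 + X)*(19/3 + X))**2)
q(2)*(-20 - 96) = ((-85 + 3*2**2 + 7*2)**2/9)*(-20 - 96) = ((-85 + 3*4 + 14)**2/9)*(-116) = ((-85 + 12 + 14)**2/9)*(-116) = ((1/9)*(-59)**2)*(-116) = ((1/9)*3481)*(-116) = (3481/9)*(-116) = -403796/9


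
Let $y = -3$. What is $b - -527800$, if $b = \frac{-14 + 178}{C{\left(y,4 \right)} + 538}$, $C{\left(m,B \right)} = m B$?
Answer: $\frac{138811482}{263} \approx 5.278 \cdot 10^{5}$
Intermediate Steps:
$C{\left(m,B \right)} = B m$
$b = \frac{82}{263}$ ($b = \frac{-14 + 178}{4 \left(-3\right) + 538} = \frac{164}{-12 + 538} = \frac{164}{526} = 164 \cdot \frac{1}{526} = \frac{82}{263} \approx 0.31179$)
$b - -527800 = \frac{82}{263} - -527800 = \frac{82}{263} + 527800 = \frac{138811482}{263}$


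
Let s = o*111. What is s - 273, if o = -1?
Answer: -384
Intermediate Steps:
s = -111 (s = -1*111 = -111)
s - 273 = -111 - 273 = -384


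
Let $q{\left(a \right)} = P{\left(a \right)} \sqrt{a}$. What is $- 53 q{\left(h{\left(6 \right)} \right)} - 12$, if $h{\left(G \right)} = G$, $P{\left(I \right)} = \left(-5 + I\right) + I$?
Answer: $-12 - 371 \sqrt{6} \approx -920.76$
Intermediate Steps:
$P{\left(I \right)} = -5 + 2 I$
$q{\left(a \right)} = \sqrt{a} \left(-5 + 2 a\right)$ ($q{\left(a \right)} = \left(-5 + 2 a\right) \sqrt{a} = \sqrt{a} \left(-5 + 2 a\right)$)
$- 53 q{\left(h{\left(6 \right)} \right)} - 12 = - 53 \sqrt{6} \left(-5 + 2 \cdot 6\right) - 12 = - 53 \sqrt{6} \left(-5 + 12\right) - 12 = - 53 \sqrt{6} \cdot 7 - 12 = - 53 \cdot 7 \sqrt{6} - 12 = - 371 \sqrt{6} - 12 = -12 - 371 \sqrt{6}$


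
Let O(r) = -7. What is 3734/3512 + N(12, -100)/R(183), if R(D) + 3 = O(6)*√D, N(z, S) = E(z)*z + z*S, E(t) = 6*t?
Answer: 2492423/2621708 + 392*√183/1493 ≈ 4.5025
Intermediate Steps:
N(z, S) = 6*z² + S*z (N(z, S) = (6*z)*z + z*S = 6*z² + S*z)
R(D) = -3 - 7*√D
3734/3512 + N(12, -100)/R(183) = 3734/3512 + (12*(-100 + 6*12))/(-3 - 7*√183) = 3734*(1/3512) + (12*(-100 + 72))/(-3 - 7*√183) = 1867/1756 + (12*(-28))/(-3 - 7*√183) = 1867/1756 - 336/(-3 - 7*√183)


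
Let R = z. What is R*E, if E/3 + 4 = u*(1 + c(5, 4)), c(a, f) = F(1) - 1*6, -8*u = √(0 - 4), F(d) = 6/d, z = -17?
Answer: 204 + 51*I/4 ≈ 204.0 + 12.75*I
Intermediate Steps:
R = -17
u = -I/4 (u = -√(0 - 4)/8 = -I/4 ≈ -0.25*I)
c(a, f) = 0 (c(a, f) = 6/1 - 1*6 = 6*1 - 6 = 6 - 6 = 0)
E = -12 - 3*I/4 (E = -12 + 3*((-I/4)*(1 + 0)) = -12 + 3*(-I/4*1) = -12 + 3*(-I/4) = -12 - 3*I/4 ≈ -12.0 - 0.75*I)
R*E = -17*(-12 - 3*I/4) = 204 + 51*I/4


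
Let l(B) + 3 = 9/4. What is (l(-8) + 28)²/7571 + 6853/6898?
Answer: 456050073/417798064 ≈ 1.0916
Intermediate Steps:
l(B) = -¾ (l(B) = -3 + 9/4 = -¾)
(l(-8) + 28)²/7571 + 6853/6898 = (-¾ + 28)²/7571 + 6853/6898 = (109/4)²*(1/7571) + 6853*(1/6898) = (11881/16)*(1/7571) + 6853/6898 = 11881/121136 + 6853/6898 = 456050073/417798064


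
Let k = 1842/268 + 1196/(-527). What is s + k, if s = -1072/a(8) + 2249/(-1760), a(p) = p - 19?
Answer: 6262880379/62143840 ≈ 100.78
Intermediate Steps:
a(p) = -19 + p
k = 325103/70618 (k = 1842*(1/268) + 1196*(-1/527) = 921/134 - 1196/527 = 325103/70618 ≈ 4.6037)
s = 169271/1760 (s = -1072/(-19 + 8) + 2249/(-1760) = -1072/(-11) + 2249*(-1/1760) = -1072*(-1/11) - 2249/1760 = 1072/11 - 2249/1760 = 169271/1760 ≈ 96.177)
s + k = 169271/1760 + 325103/70618 = 6262880379/62143840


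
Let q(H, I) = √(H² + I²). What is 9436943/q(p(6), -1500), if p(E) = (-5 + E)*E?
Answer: 9436943*√62501/375006 ≈ 6291.2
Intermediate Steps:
p(E) = E*(-5 + E)
9436943/q(p(6), -1500) = 9436943/(√((6*(-5 + 6))² + (-1500)²)) = 9436943/(√((6*1)² + 2250000)) = 9436943/(√(6² + 2250000)) = 9436943/(√(36 + 2250000)) = 9436943/(√2250036) = 9436943/((6*√62501)) = 9436943*(√62501/375006) = 9436943*√62501/375006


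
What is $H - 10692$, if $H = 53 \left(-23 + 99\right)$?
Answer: $-6664$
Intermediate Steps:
$H = 4028$ ($H = 53 \cdot 76 = 4028$)
$H - 10692 = 4028 - 10692 = -6664$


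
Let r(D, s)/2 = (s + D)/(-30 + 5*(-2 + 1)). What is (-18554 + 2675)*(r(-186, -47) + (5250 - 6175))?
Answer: 506683011/35 ≈ 1.4477e+7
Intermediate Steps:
r(D, s) = -2*D/35 - 2*s/35 (r(D, s) = 2*((s + D)/(-30 + 5*(-2 + 1))) = 2*((D + s)/(-30 + 5*(-1))) = 2*((D + s)/(-30 - 5)) = 2*((D + s)/(-35)) = 2*((D + s)*(-1/35)) = 2*(-D/35 - s/35) = -2*D/35 - 2*s/35)
(-18554 + 2675)*(r(-186, -47) + (5250 - 6175)) = (-18554 + 2675)*((-2/35*(-186) - 2/35*(-47)) + (5250 - 6175)) = -15879*((372/35 + 94/35) - 925) = -15879*(466/35 - 925) = -15879*(-31909/35) = 506683011/35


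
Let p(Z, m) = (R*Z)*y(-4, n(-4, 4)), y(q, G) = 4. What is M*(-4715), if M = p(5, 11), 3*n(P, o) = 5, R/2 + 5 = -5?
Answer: 1886000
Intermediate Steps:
R = -20 (R = -10 + 2*(-5) = -10 - 10 = -20)
n(P, o) = 5/3 (n(P, o) = (⅓)*5 = 5/3)
p(Z, m) = -80*Z (p(Z, m) = -20*Z*4 = -80*Z)
M = -400 (M = -80*5 = -400)
M*(-4715) = -400*(-4715) = 1886000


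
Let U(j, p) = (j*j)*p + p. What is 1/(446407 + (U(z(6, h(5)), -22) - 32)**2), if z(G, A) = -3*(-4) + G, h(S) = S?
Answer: 1/52027531 ≈ 1.9221e-8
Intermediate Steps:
z(G, A) = 12 + G
U(j, p) = p + p*j**2 (U(j, p) = j**2*p + p = p*j**2 + p = p + p*j**2)
1/(446407 + (U(z(6, h(5)), -22) - 32)**2) = 1/(446407 + (-22*(1 + (12 + 6)**2) - 32)**2) = 1/(446407 + (-22*(1 + 18**2) - 32)**2) = 1/(446407 + (-22*(1 + 324) - 32)**2) = 1/(446407 + (-22*325 - 32)**2) = 1/(446407 + (-7150 - 32)**2) = 1/(446407 + (-7182)**2) = 1/(446407 + 51581124) = 1/52027531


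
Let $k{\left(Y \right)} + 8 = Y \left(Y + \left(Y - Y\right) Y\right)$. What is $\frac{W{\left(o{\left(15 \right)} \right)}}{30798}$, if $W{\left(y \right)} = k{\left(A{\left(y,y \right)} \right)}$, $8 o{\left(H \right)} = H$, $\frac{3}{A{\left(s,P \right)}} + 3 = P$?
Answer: $- \frac{4}{138591} \approx -2.8862 \cdot 10^{-5}$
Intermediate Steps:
$A{\left(s,P \right)} = \frac{3}{-3 + P}$
$o{\left(H \right)} = \frac{H}{8}$
$k{\left(Y \right)} = -8 + Y^{2}$ ($k{\left(Y \right)} = -8 + Y \left(Y + \left(Y - Y\right) Y\right) = -8 + Y \left(Y + 0 Y\right) = -8 + Y \left(Y + 0\right) = -8 + Y Y = -8 + Y^{2}$)
$W{\left(y \right)} = -8 + \frac{9}{\left(-3 + y\right)^{2}}$ ($W{\left(y \right)} = -8 + \left(\frac{3}{-3 + y}\right)^{2} = -8 + \frac{9}{\left(-3 + y\right)^{2}}$)
$\frac{W{\left(o{\left(15 \right)} \right)}}{30798} = \frac{-8 + \frac{9}{\left(-3 + \frac{1}{8} \cdot 15\right)^{2}}}{30798} = \left(-8 + \frac{9}{\left(-3 + \frac{15}{8}\right)^{2}}\right) \frac{1}{30798} = \left(-8 + \frac{9}{\frac{81}{64}}\right) \frac{1}{30798} = \left(-8 + 9 \cdot \frac{64}{81}\right) \frac{1}{30798} = \left(-8 + \frac{64}{9}\right) \frac{1}{30798} = \left(- \frac{8}{9}\right) \frac{1}{30798} = - \frac{4}{138591}$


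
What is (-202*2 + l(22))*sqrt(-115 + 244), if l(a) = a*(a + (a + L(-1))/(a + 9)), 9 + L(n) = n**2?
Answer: 2788*sqrt(129)/31 ≈ 1021.5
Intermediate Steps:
L(n) = -9 + n**2
l(a) = a*(a + (-8 + a)/(9 + a)) (l(a) = a*(a + (a + (-9 + (-1)**2))/(a + 9)) = a*(a + (a + (-9 + 1))/(9 + a)) = a*(a + (a - 8)/(9 + a)) = a*(a + (-8 + a)/(9 + a)))
(-202*2 + l(22))*sqrt(-115 + 244) = (-202*2 + 22*(-8 + 22**2 + 10*22)/(9 + 22))*sqrt(-115 + 244) = (-404 + 22*(-8 + 484 + 220)/31)*sqrt(129) = (-404 + 22*(1/31)*696)*sqrt(129) = (-404 + 15312/31)*sqrt(129) = 2788*sqrt(129)/31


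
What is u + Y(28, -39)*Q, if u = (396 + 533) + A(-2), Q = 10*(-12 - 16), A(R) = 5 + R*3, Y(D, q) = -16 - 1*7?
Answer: 7368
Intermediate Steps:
Y(D, q) = -23 (Y(D, q) = -16 - 7 = -23)
A(R) = 5 + 3*R
Q = -280 (Q = 10*(-28) = -280)
u = 928 (u = (396 + 533) + (5 + 3*(-2)) = 929 + (5 - 6) = 929 - 1 = 928)
u + Y(28, -39)*Q = 928 - 23*(-280) = 928 + 6440 = 7368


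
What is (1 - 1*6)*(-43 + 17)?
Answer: 130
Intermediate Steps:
(1 - 1*6)*(-43 + 17) = (1 - 6)*(-26) = -5*(-26) = 130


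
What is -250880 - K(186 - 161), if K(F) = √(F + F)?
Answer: -250880 - 5*√2 ≈ -2.5089e+5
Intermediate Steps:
K(F) = √2*√F (K(F) = √(2*F) = √2*√F)
-250880 - K(186 - 161) = -250880 - √2*√(186 - 161) = -250880 - √2*√25 = -250880 - √2*5 = -250880 - 5*√2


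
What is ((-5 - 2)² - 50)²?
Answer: 1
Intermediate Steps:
((-5 - 2)² - 50)² = ((-7)² - 50)² = (49 - 50)² = (-1)² = 1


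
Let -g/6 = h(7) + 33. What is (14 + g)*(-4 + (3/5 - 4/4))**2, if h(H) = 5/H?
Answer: -637912/175 ≈ -3645.2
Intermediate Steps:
g = -1416/7 (g = -6*(5/7 + 33) = -6*236/7 = -1416/7 ≈ -202.29)
(14 + g)*(-4 + (3/5 - 4/4))**2 = (14 - 1416/7)*(-4 + (3/5 - 4/4))**2 = -1318*(-4 + (3*(1/5) - 4*1/4))**2/7 = -1318*(-4 + (3/5 - 1))**2/7 = -1318*(-4 - 2/5)**2/7 = -1318*(-22/5)**2/7 = -1318/7*484/25 = -637912/175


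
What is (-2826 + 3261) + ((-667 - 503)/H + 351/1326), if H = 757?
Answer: 11163063/25738 ≈ 433.72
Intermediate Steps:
(-2826 + 3261) + ((-667 - 503)/H + 351/1326) = (-2826 + 3261) + ((-667 - 503)/757 + 351/1326) = 435 + (-1170*1/757 + 351*(1/1326)) = 435 + (-1170/757 + 9/34) = 435 - 32967/25738 = 11163063/25738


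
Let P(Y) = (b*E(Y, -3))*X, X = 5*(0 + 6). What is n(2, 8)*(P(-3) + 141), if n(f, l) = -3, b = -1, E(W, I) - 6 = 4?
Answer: 477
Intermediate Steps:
E(W, I) = 10 (E(W, I) = 6 + 4 = 10)
X = 30 (X = 5*6 = 30)
P(Y) = -300 (P(Y) = -1*10*30 = -10*30 = -300)
n(2, 8)*(P(-3) + 141) = -3*(-300 + 141) = -3*(-159) = 477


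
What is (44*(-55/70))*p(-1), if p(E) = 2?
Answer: -484/7 ≈ -69.143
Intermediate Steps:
(44*(-55/70))*p(-1) = (44*(-55/70))*2 = (44*(-55*1/70))*2 = (44*(-11/14))*2 = -242/7*2 = -484/7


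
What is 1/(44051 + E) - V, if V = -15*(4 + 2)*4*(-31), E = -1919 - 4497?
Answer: -420006599/37635 ≈ -11160.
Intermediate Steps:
E = -6416
V = 11160 (V = -90*4*(-31) = -15*24*(-31) = -360*(-31) = 11160)
1/(44051 + E) - V = 1/(44051 - 6416) - 1*11160 = 1/37635 - 11160 = -420006599/37635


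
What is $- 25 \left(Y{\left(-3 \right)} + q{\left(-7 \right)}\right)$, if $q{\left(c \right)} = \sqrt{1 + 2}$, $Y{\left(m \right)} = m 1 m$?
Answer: $-225 - 25 \sqrt{3} \approx -268.3$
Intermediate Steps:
$Y{\left(m \right)} = m^{2}$ ($Y{\left(m \right)} = m m = m^{2}$)
$q{\left(c \right)} = \sqrt{3}$
$- 25 \left(Y{\left(-3 \right)} + q{\left(-7 \right)}\right) = - 25 \left(\left(-3\right)^{2} + \sqrt{3}\right) = - 25 \left(9 + \sqrt{3}\right) = -225 - 25 \sqrt{3}$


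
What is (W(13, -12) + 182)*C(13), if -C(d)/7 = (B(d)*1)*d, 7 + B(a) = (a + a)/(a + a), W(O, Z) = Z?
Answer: 92820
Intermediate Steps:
B(a) = -6 (B(a) = -7 + (a + a)/(a + a) = -7 + (2*a)/((2*a)) = -7 + (2*a)*(1/(2*a)) = -7 + 1 = -6)
C(d) = 42*d (C(d) = -7*(-6*1)*d = -(-42)*d = 42*d)
(W(13, -12) + 182)*C(13) = (-12 + 182)*(42*13) = 170*546 = 92820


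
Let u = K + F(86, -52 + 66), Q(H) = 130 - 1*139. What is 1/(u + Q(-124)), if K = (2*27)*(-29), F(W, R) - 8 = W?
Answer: -1/1481 ≈ -0.00067522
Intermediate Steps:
F(W, R) = 8 + W
K = -1566 (K = 54*(-29) = -1566)
Q(H) = -9 (Q(H) = 130 - 139 = -9)
u = -1472 (u = -1566 + (8 + 86) = -1566 + 94 = -1472)
1/(u + Q(-124)) = 1/(-1472 - 9) = 1/(-1481) = -1/1481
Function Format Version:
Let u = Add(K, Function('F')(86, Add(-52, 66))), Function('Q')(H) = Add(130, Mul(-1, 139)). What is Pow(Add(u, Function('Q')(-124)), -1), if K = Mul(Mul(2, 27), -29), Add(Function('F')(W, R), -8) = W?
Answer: Rational(-1, 1481) ≈ -0.00067522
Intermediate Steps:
Function('F')(W, R) = Add(8, W)
K = -1566 (K = Mul(54, -29) = -1566)
Function('Q')(H) = -9 (Function('Q')(H) = Add(130, -139) = -9)
u = -1472 (u = Add(-1566, Add(8, 86)) = Add(-1566, 94) = -1472)
Pow(Add(u, Function('Q')(-124)), -1) = Pow(Add(-1472, -9), -1) = Pow(-1481, -1) = Rational(-1, 1481)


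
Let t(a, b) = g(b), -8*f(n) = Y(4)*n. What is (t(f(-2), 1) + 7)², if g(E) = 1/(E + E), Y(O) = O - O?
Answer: 225/4 ≈ 56.250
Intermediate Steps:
Y(O) = 0
g(E) = 1/(2*E)
f(n) = 0 (f(n) = -0*n = -⅛*0 = 0)
t(a, b) = 1/(2*b)
(t(f(-2), 1) + 7)² = ((½)/1 + 7)² = ((½)*1 + 7)² = (½ + 7)² = (15/2)² = 225/4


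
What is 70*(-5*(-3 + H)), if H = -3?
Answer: 2100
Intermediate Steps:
70*(-5*(-3 + H)) = 70*(-5*(-3 - 3)) = 70*(-5*(-6)) = 70*30 = 2100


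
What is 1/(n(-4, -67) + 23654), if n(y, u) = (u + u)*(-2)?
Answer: 1/23922 ≈ 4.1803e-5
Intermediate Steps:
n(y, u) = -4*u (n(y, u) = (2*u)*(-2) = -4*u)
1/(n(-4, -67) + 23654) = 1/(-4*(-67) + 23654) = 1/(268 + 23654) = 1/23922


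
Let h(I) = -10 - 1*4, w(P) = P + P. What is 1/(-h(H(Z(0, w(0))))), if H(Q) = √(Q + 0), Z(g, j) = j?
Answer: 1/14 ≈ 0.071429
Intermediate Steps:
w(P) = 2*P
H(Q) = √Q
h(I) = -14 (h(I) = -10 - 4 = -14)
1/(-h(H(Z(0, w(0))))) = 1/(-1*(-14)) = 1/14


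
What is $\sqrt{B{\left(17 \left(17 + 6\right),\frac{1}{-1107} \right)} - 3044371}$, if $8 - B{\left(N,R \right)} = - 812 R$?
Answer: $\frac{i \sqrt{414523610319}}{369} \approx 1744.8 i$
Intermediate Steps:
$B{\left(N,R \right)} = 8 + 812 R$ ($B{\left(N,R \right)} = 8 - - 812 R = 8 + 812 R$)
$\sqrt{B{\left(17 \left(17 + 6\right),\frac{1}{-1107} \right)} - 3044371} = \sqrt{\left(8 + \frac{812}{-1107}\right) - 3044371} = \sqrt{\left(8 + 812 \left(- \frac{1}{1107}\right)\right) - 3044371} = \sqrt{\left(8 - \frac{812}{1107}\right) - 3044371} = \sqrt{\frac{8044}{1107} - 3044371} = \sqrt{- \frac{3370110653}{1107}} = \frac{i \sqrt{414523610319}}{369}$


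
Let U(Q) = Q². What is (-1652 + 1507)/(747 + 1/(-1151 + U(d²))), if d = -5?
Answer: -2630/13549 ≈ -0.19411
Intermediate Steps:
(-1652 + 1507)/(747 + 1/(-1151 + U(d²))) = (-1652 + 1507)/(747 + 1/(-1151 + ((-5)²)²)) = -145/(747 + 1/(-1151 + 25²)) = -145/(747 + 1/(-1151 + 625)) = -145/(747 + 1/(-526)) = -145/(747 - 1/526) = -145/392921/526 = -145*526/392921 = -2630/13549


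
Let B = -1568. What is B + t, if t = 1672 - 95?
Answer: 9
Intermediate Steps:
t = 1577
B + t = -1568 + 1577 = 9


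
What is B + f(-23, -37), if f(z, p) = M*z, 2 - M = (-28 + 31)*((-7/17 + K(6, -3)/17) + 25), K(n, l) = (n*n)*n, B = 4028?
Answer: 111440/17 ≈ 6555.3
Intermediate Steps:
K(n, l) = n**3 (K(n, l) = n**2*n = n**3)
M = -1868/17 (M = 2 - (-28 + 31)*((-7/17 + 6**3/17) + 25) = 2 - 3*((-7*1/17 + 216*(1/17)) + 25) = 2 - 3*((-7/17 + 216/17) + 25) = 2 - 3*(209/17 + 25) = 2 - 3*634/17 = 2 - 1*1902/17 = 2 - 1902/17 = -1868/17 ≈ -109.88)
f(z, p) = -1868*z/17
B + f(-23, -37) = 4028 - 1868/17*(-23) = 4028 + 42964/17 = 111440/17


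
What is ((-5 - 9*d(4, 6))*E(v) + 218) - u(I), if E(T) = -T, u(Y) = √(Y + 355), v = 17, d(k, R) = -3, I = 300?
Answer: -156 - √655 ≈ -181.59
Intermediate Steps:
u(Y) = √(355 + Y)
((-5 - 9*d(4, 6))*E(v) + 218) - u(I) = ((-5 - 9*(-3))*(-1*17) + 218) - √(355 + 300) = ((-5 + 27)*(-17) + 218) - √655 = (22*(-17) + 218) - √655 = (-374 + 218) - √655 = -156 - √655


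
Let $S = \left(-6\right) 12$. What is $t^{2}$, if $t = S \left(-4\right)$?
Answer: $82944$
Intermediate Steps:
$S = -72$
$t = 288$ ($t = \left(-72\right) \left(-4\right) = 288$)
$t^{2} = 288^{2} = 82944$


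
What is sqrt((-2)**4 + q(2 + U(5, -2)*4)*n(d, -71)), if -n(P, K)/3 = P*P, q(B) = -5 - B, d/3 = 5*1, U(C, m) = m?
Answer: I*sqrt(659) ≈ 25.671*I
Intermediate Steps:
d = 15 (d = 3*(5*1) = 3*5 = 15)
n(P, K) = -3*P**2 (n(P, K) = -3*P*P = -3*P**2)
sqrt((-2)**4 + q(2 + U(5, -2)*4)*n(d, -71)) = sqrt((-2)**4 + (-5 - (2 - 2*4))*(-3*15**2)) = sqrt(16 + (-5 - (2 - 8))*(-3*225)) = sqrt(16 + (-5 - 1*(-6))*(-675)) = sqrt(16 + (-5 + 6)*(-675)) = sqrt(16 + 1*(-675)) = sqrt(16 - 675) = sqrt(-659) = I*sqrt(659)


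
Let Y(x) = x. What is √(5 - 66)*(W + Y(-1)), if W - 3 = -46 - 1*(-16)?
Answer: -28*I*√61 ≈ -218.69*I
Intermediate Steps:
W = -27 (W = 3 + (-46 - 1*(-16)) = 3 + (-46 + 16) = 3 - 30 = -27)
√(5 - 66)*(W + Y(-1)) = √(5 - 66)*(-27 - 1) = √(-61)*(-28) = (I*√61)*(-28) = -28*I*√61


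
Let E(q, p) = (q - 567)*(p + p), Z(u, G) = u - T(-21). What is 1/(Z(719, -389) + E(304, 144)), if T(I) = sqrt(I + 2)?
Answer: I/(sqrt(19) - 75025*I) ≈ -1.3329e-5 + 7.744e-10*I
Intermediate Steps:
T(I) = sqrt(2 + I)
Z(u, G) = u - I*sqrt(19) (Z(u, G) = u - sqrt(2 - 21) = u - sqrt(-19) = u - I*sqrt(19))
E(q, p) = 2*p*(-567 + q) (E(q, p) = (-567 + q)*(2*p) = 2*p*(-567 + q))
1/(Z(719, -389) + E(304, 144)) = 1/((719 - I*sqrt(19)) + 2*144*(-567 + 304)) = 1/((719 - I*sqrt(19)) + 2*144*(-263)) = 1/((719 - I*sqrt(19)) - 75744) = 1/(-75025 - I*sqrt(19))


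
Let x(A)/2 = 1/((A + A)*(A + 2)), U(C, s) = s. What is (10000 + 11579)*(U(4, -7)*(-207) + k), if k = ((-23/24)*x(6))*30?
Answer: 2000322949/64 ≈ 3.1255e+7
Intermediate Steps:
x(A) = 1/(A*(2 + A)) (x(A) = 2/(((A + A)*(A + 2))) = 2/(((2*A)*(2 + A))) = 2/((2*A*(2 + A))) = 2*(1/(2*A*(2 + A))) = 1/(A*(2 + A)))
k = -115/192 (k = ((-23/24)*(1/(6*(2 + 6))))*30 = ((-23*1/24)*((⅙)/8))*30 = -23/(144*8)*30 = -23/24*1/48*30 = -23/1152*30 = -115/192 ≈ -0.59896)
(10000 + 11579)*(U(4, -7)*(-207) + k) = (10000 + 11579)*(-7*(-207) - 115/192) = 21579*(1449 - 115/192) = 21579*(278093/192) = 2000322949/64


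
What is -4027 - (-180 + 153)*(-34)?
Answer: -4945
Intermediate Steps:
-4027 - (-180 + 153)*(-34) = -4027 - (-27)*(-34) = -4027 - 1*918 = -4027 - 918 = -4945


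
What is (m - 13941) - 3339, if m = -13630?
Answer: -30910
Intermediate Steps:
(m - 13941) - 3339 = (-13630 - 13941) - 3339 = -27571 - 3339 = -30910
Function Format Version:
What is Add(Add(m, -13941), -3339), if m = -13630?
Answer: -30910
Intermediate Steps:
Add(Add(m, -13941), -3339) = Add(Add(-13630, -13941), -3339) = Add(-27571, -3339) = -30910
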